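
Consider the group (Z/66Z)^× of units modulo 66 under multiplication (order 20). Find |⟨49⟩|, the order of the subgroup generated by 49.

Compute successive powers of 49 mod 66: 49, 25, 37, 31, 1; 49^5 ≡ 1 (mod 66).
So |⟨49⟩| = 5.

5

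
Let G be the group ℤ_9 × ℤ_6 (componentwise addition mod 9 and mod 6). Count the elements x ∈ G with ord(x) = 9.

18

An element (a,b) has order lcm(ord(a), ord(b)); count pairs with lcm equal to 9.
Enumerating gives 18 such elements.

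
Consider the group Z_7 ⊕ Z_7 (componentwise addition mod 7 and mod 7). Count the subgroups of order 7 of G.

8

|G| = 49 and 7 | 49, so subgroups of order 7 are possible by Lagrange.
The subgroups of order 7 are: {(0,0), (0,1), (0,2), (0,3), (0,4), (0,5), (0,6)}; {(0,0), (1,0), (2,0), (3,0), (4,0), (5,0), (6,0)}; {(0,0), (1,1), (2,2), (3,3), (4,4), (5,5), (6,6)}; {(0,0), (1,2), (2,4), (3,6), (4,1), (5,3), (6,5)}; … (8 in all).
So G has 8 subgroups of order 7.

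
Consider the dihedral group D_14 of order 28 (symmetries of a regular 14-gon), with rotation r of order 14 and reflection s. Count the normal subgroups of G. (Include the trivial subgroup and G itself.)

G has 28 subgroups. Checking conjugation-invariance by order — order 1: 1/1 normal; order 2: 1/15 normal; order 4: 0/7 normal; order 7: 1/1 normal; order 14: 3/3 normal; order 28: 1/1 normal.
Total normal subgroups: 7.

7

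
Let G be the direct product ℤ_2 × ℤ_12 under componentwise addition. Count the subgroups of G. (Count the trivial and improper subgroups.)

|G| = 24, so by Lagrange every subgroup order divides 24. Divisors: 1, 2, 3, 4, 6, 8, 12, 24.
Subgroups by order — order 1: 1; order 2: 3; order 3: 1; order 4: 3; order 6: 3; order 8: 1; order 12: 3; order 24: 1.
Total: 1 + 3 + 1 + 3 + 3 + 1 + 3 + 1 = 16.

16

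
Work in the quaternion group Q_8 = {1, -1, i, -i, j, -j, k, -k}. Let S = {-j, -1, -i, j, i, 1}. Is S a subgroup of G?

No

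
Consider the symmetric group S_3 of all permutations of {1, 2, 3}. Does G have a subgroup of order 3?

Yes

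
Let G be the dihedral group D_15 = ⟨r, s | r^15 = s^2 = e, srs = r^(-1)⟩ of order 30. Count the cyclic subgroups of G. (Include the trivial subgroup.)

A cyclic subgroup of order d is generated by each of its φ(d) elements of order d, so the cyclic subgroups of order d number (#elements of order d)/φ(d).
Cyclic subgroups by order — order 1: 1; order 2: 15; order 3: 1; order 5: 1; order 15: 1.
Total: 19.

19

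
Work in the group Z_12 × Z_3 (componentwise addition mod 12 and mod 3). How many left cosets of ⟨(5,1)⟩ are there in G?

3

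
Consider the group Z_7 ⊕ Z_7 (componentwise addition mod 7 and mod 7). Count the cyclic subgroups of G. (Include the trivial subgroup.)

Group the elements of G by the cyclic subgroup they generate; each cyclic subgroup of order d accounts for φ(d) elements.
Cyclic subgroups by order — order 1: 1; order 7: 8.
Total: 9.

9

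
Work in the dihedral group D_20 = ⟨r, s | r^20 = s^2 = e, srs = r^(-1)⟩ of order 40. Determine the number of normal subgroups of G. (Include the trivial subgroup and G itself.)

G has 48 subgroups. Checking conjugation-invariance by order — order 1: 1/1 normal; order 2: 1/21 normal; order 4: 1/11 normal; order 5: 1/1 normal; order 8: 0/5 normal; order 10: 1/5 normal; order 20: 3/3 normal; order 40: 1/1 normal.
Total normal subgroups: 9.

9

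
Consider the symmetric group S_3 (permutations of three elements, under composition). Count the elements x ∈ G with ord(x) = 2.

3

The elements of order 2 are: (2 3), (1 2), (1 3).
That's 3.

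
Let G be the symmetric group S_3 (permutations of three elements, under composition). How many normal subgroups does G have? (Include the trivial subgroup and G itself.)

G has 6 subgroups. Checking conjugation-invariance by order — order 1: 1/1 normal; order 2: 0/3 normal; order 3: 1/1 normal; order 6: 1/1 normal.
Total normal subgroups: 3.

3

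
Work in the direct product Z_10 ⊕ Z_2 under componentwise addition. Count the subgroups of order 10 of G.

|G| = 20 and 10 | 20, so subgroups of order 10 are possible by Lagrange.
The subgroups of order 10 are: {(0,0), (0,1), (2,0), (2,1), (4,0), (4,1), (6,0), (6,1), (8,0), (8,1)}; {(0,0), (1,0), (2,0), (3,0), (4,0), (5,0), (6,0), (7,0), (8,0), (9,0)}; {(0,0), (1,1), (2,0), (3,1), (4,0), (5,1), (6,0), (7,1), (8,0), (9,1)}.
So G has 3 subgroups of order 10.

3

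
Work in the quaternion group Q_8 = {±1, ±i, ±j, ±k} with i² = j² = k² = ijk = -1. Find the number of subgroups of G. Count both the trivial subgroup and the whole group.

6

|G| = 8, so by Lagrange every subgroup order divides 8. Divisors: 1, 2, 4, 8.
Subgroups by order — order 1: 1; order 2: 1; order 4: 3; order 8: 1.
Total: 1 + 1 + 3 + 1 = 6.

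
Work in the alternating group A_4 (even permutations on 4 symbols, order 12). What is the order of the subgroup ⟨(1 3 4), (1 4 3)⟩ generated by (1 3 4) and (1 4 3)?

3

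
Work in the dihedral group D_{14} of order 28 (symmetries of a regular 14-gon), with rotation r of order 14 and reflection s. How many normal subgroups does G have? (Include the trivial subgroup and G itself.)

G has 28 subgroups. Checking conjugation-invariance by order — order 1: 1/1 normal; order 2: 1/15 normal; order 4: 0/7 normal; order 7: 1/1 normal; order 14: 3/3 normal; order 28: 1/1 normal.
Total normal subgroups: 7.

7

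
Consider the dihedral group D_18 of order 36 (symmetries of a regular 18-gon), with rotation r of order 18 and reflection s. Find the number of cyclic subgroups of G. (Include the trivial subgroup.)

24

Group the elements of G by the cyclic subgroup they generate; each cyclic subgroup of order d accounts for φ(d) elements.
Cyclic subgroups by order — order 1: 1; order 2: 19; order 3: 1; order 6: 1; order 9: 1; order 18: 1.
Total: 24.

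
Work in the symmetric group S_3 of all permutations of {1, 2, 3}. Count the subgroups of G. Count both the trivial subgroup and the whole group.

|G| = 6, so by Lagrange every subgroup order divides 6. Divisors: 1, 2, 3, 6.
Subgroups by order — order 1: 1; order 2: 3; order 3: 1; order 6: 1.
Total: 1 + 3 + 1 + 1 = 6.

6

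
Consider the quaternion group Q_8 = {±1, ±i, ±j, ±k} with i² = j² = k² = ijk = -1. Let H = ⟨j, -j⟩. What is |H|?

|⟨j⟩| = 4 and |⟨-j⟩| = 4, so |H| is a multiple of lcm(4, 4) = 4 and divides |G| = 8.
Closing under the operation: H = {1, -1, j, -j}, so |H| = 4.

4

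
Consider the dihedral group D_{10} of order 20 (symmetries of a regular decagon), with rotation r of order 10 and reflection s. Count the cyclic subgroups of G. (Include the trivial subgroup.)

14

Group the elements of G by the cyclic subgroup they generate; each cyclic subgroup of order d accounts for φ(d) elements.
Cyclic subgroups by order — order 1: 1; order 2: 11; order 5: 1; order 10: 1.
Total: 14.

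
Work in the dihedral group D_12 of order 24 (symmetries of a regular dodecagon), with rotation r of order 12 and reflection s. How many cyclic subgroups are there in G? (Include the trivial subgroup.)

Group the elements of G by the cyclic subgroup they generate; each cyclic subgroup of order d accounts for φ(d) elements.
Cyclic subgroups by order — order 1: 1; order 2: 13; order 3: 1; order 4: 1; order 6: 1; order 12: 1.
Total: 18.

18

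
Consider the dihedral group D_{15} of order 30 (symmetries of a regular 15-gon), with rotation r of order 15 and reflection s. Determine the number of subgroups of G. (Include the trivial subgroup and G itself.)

|G| = 30, so by Lagrange every subgroup order divides 30. Divisors: 1, 2, 3, 5, 6, 10, 15, 30.
Subgroups by order — order 1: 1; order 2: 15; order 3: 1; order 5: 1; order 6: 5; order 10: 3; order 15: 1; order 30: 1.
Total: 1 + 15 + 1 + 1 + 5 + 3 + 1 + 1 = 28.

28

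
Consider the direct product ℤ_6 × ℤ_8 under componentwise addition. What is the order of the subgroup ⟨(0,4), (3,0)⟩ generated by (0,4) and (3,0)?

|⟨(0,4)⟩| = 2 and |⟨(3,0)⟩| = 2, so |H| is a multiple of lcm(2, 2) = 2 and divides |G| = 48.
Closing under the operation: H = {(0,0), (0,4), (3,0), (3,4)}, so |H| = 4.

4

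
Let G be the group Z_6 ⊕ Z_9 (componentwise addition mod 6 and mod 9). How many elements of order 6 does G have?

8

An element (a,b) has order lcm(ord(a), ord(b)); count pairs with lcm equal to 6.
Enumerating gives 8 such elements.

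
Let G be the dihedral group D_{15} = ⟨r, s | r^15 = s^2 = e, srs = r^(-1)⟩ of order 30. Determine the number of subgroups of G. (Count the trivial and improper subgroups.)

28

|G| = 30, so by Lagrange every subgroup order divides 30. Divisors: 1, 2, 3, 5, 6, 10, 15, 30.
Subgroups by order — order 1: 1; order 2: 15; order 3: 1; order 5: 1; order 6: 5; order 10: 3; order 15: 1; order 30: 1.
Total: 1 + 15 + 1 + 1 + 5 + 3 + 1 + 1 = 28.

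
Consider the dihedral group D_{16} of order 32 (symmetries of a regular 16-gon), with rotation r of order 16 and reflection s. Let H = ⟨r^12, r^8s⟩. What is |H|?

8

|⟨r^12⟩| = 4 and |⟨r^8s⟩| = 2, so |H| is a multiple of lcm(4, 2) = 4 and divides |G| = 32.
Closing under the operation: H = {e, r^4, r^8, r^12, s, r^4s, r^8s, r^12s}, so |H| = 8.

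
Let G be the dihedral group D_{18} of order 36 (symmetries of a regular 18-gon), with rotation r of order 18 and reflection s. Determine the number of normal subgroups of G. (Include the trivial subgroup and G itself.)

9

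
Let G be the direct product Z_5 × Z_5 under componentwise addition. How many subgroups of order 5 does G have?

6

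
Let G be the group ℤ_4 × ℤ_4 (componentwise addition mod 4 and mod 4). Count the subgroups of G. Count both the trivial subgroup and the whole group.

15

|G| = 16, so by Lagrange every subgroup order divides 16. Divisors: 1, 2, 4, 8, 16.
Subgroups by order — order 1: 1; order 2: 3; order 4: 7; order 8: 3; order 16: 1.
Total: 1 + 3 + 7 + 3 + 1 = 15.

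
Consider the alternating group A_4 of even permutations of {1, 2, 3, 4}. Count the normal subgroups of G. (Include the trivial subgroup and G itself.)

3

G has 10 subgroups. Checking conjugation-invariance by order — order 1: 1/1 normal; order 2: 0/3 normal; order 3: 0/4 normal; order 4: 1/1 normal; order 12: 1/1 normal.
Total normal subgroups: 3.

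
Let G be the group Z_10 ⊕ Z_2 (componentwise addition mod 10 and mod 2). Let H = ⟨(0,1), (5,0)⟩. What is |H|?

4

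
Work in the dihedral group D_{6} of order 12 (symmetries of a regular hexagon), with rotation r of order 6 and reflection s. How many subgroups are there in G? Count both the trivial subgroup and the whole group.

|G| = 12, so by Lagrange every subgroup order divides 12. Divisors: 1, 2, 3, 4, 6, 12.
Subgroups by order — order 1: 1; order 2: 7; order 3: 1; order 4: 3; order 6: 3; order 12: 1.
Total: 1 + 7 + 1 + 3 + 3 + 1 = 16.

16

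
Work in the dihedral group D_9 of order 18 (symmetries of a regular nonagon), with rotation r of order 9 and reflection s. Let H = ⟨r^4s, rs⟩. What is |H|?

|⟨r^4s⟩| = 2 and |⟨rs⟩| = 2, so |H| is a multiple of lcm(2, 2) = 2 and divides |G| = 18.
Closing under the operation: H = {e, r^3, r^6, rs, r^4s, r^7s}, so |H| = 6.

6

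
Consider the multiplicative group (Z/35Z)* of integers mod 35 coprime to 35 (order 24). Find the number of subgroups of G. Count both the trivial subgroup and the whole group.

16

|G| = 24, so by Lagrange every subgroup order divides 24. Divisors: 1, 2, 3, 4, 6, 8, 12, 24.
Subgroups by order — order 1: 1; order 2: 3; order 3: 1; order 4: 3; order 6: 3; order 8: 1; order 12: 3; order 24: 1.
Total: 1 + 3 + 1 + 3 + 3 + 1 + 3 + 1 = 16.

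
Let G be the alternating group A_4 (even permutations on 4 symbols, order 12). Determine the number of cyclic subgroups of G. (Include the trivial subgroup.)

8

Each element a generates a cyclic subgroup ⟨a⟩; distinct elements may generate the same one (a cyclic group of order d has φ(d) generators).
Cyclic subgroups by order — order 1: 1; order 2: 3; order 3: 4.
Total: 8.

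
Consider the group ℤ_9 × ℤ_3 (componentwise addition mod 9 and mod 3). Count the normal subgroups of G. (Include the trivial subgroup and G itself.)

10

G is abelian, so every subgroup is normal.
G has 10 subgroups in total, hence 10 normal subgroups.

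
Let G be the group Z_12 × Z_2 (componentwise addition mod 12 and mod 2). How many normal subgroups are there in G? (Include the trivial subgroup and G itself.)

G is abelian, so every subgroup is normal.
G has 16 subgroups in total, hence 16 normal subgroups.

16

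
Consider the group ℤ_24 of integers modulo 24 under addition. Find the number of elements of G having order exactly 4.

In a cyclic group of order 24, the number of elements of order d (for d | 24) is φ(d).
φ(4) = 2.

2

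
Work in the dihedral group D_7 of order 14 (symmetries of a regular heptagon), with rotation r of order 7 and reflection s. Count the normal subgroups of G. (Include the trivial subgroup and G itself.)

3

G has 10 subgroups. Checking conjugation-invariance by order — order 1: 1/1 normal; order 2: 0/7 normal; order 7: 1/1 normal; order 14: 1/1 normal.
Total normal subgroups: 3.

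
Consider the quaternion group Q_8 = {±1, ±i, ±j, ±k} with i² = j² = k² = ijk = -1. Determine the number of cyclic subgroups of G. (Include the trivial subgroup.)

5

Group the elements of G by the cyclic subgroup they generate; each cyclic subgroup of order d accounts for φ(d) elements.
Cyclic subgroups by order — order 1: 1; order 2: 1; order 4: 3.
Total: 5.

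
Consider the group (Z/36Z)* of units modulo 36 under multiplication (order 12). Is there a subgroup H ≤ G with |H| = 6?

Yes

6 | 12. A subgroup of order 6 is {1, 11, 13, 23, 25, 35}.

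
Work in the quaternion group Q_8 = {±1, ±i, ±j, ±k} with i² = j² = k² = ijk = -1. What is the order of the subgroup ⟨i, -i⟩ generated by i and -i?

|⟨i⟩| = 4 and |⟨-i⟩| = 4, so |H| is a multiple of lcm(4, 4) = 4 and divides |G| = 8.
Closing under the operation: H = {1, -1, i, -i}, so |H| = 4.

4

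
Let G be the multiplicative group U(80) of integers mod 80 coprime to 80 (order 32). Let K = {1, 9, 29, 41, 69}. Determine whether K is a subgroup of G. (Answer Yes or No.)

No

|K| = 5 does not divide |G| = 32, so by Lagrange K is not a subgroup.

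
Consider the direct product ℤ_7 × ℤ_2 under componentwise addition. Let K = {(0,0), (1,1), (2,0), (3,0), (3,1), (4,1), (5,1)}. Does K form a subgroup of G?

(1,1) ∈ K but its inverse (6,1) ∉ K, so K is not a subgroup.

No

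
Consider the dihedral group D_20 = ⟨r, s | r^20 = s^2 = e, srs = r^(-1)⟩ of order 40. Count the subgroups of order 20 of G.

|G| = 40 and 20 | 40, so subgroups of order 20 are possible by Lagrange.
The subgroups of order 20 are: {e, r, r^2, r^3, r^4, r^5, r^6, r^7, r^8, r^9, r^10, r^11, r^12, r^13, r^14, r^15, r^16, r^17, r^18, r^19}; {e, r^2, r^4, r^6, r^8, r^10, r^12, r^14, r^16, r^18, s, r^2s, r^4s, r^6s, r^8s, r^10s, r^12s, r^14s, r^16s, r^18s}; {e, r^2, r^4, r^6, r^8, r^10, r^12, r^14, r^16, r^18, rs, r^3s, r^5s, r^7s, r^9s, r^11s, r^13s, r^15s, r^17s, r^19s}.
So G has 3 subgroups of order 20.

3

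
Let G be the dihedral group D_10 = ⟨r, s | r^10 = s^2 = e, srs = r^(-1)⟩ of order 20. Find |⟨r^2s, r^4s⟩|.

|⟨r^2s⟩| = 2 and |⟨r^4s⟩| = 2, so |H| is a multiple of lcm(2, 2) = 2 and divides |G| = 20.
Closing under the operation: H = {e, r^2, r^4, r^6, r^8, s, r^2s, r^4s, r^6s, r^8s}, so |H| = 10.

10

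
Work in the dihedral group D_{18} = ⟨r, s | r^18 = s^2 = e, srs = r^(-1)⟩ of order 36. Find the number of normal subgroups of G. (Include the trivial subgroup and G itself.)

9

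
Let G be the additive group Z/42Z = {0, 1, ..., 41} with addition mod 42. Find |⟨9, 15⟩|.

14

|⟨9⟩| = 14 and |⟨15⟩| = 14, so |H| is a multiple of lcm(14, 14) = 14 and divides |G| = 42.
Closing under the operation: H = {0, 3, 6, 9, 12, 15, 18, 21, 24, 27, 30, 33, 36, 39}, so |H| = 14.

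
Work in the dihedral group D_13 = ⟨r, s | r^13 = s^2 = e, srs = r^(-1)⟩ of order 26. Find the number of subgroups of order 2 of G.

13

|G| = 26 and 2 | 26, so subgroups of order 2 are possible by Lagrange.
The subgroups of order 2 are: {e, r^10s}; {e, r^11s}; {e, r^12s}; {e, r^2s}; … (13 in all).
So G has 13 subgroups of order 2.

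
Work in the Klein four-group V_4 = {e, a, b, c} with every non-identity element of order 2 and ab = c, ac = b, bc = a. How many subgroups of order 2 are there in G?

3

|G| = 4 and 2 | 4, so subgroups of order 2 are possible by Lagrange.
The subgroups of order 2 are: {e, a}; {e, b}; {e, c}.
So G has 3 subgroups of order 2.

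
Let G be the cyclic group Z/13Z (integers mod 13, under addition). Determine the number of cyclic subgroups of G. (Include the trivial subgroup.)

2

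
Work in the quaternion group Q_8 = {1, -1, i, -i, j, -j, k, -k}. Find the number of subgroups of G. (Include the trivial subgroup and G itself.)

|G| = 8, so by Lagrange every subgroup order divides 8. Divisors: 1, 2, 4, 8.
Subgroups by order — order 1: 1; order 2: 1; order 4: 3; order 8: 1.
Total: 1 + 1 + 3 + 1 = 6.

6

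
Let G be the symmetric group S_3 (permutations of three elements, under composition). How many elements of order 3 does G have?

2

The elements of order 3 are: (1 2 3), (1 3 2).
That's 2.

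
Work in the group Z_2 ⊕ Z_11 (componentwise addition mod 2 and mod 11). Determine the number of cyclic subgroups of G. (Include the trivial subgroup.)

Group the elements of G by the cyclic subgroup they generate; each cyclic subgroup of order d accounts for φ(d) elements.
Cyclic subgroups by order — order 1: 1; order 2: 1; order 11: 1; order 22: 1.
Total: 4.

4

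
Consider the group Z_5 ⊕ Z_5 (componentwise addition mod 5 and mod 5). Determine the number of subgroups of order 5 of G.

6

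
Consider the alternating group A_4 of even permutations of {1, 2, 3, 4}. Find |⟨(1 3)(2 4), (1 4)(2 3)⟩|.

4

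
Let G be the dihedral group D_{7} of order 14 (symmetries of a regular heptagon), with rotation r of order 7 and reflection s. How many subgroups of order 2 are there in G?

|G| = 14 and 2 | 14, so subgroups of order 2 are possible by Lagrange.
The subgroups of order 2 are: {e, r^2s}; {e, r^3s}; {e, r^4s}; {e, r^5s}; … (7 in all).
So G has 7 subgroups of order 2.

7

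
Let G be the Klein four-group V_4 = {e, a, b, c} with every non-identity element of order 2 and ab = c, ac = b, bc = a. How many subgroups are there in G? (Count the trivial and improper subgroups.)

|G| = 4, so by Lagrange every subgroup order divides 4. Divisors: 1, 2, 4.
Subgroups by order — order 1: 1; order 2: 3; order 4: 1.
Total: 1 + 3 + 1 = 5.

5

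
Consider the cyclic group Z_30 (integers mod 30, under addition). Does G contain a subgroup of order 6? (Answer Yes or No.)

Yes

6 | 30. A subgroup of order 6 is {0, 5, 10, 15, 20, 25}.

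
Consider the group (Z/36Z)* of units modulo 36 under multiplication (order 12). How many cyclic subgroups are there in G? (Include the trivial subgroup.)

A cyclic subgroup of order d is generated by each of its φ(d) elements of order d, so the cyclic subgroups of order d number (#elements of order d)/φ(d).
Cyclic subgroups by order — order 1: 1; order 2: 3; order 3: 1; order 6: 3.
Total: 8.

8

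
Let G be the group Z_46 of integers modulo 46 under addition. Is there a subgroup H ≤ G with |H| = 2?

2 | 46. A subgroup of order 2 is {0, 23}.

Yes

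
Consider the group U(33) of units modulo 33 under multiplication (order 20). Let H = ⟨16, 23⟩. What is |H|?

|⟨16⟩| = 5 and |⟨23⟩| = 2, so |H| is a multiple of lcm(5, 2) = 10 and divides |G| = 20.
Closing under the operation: H = {1, 4, 5, 14, 16, 20, 23, 25, 26, 31}, so |H| = 10.

10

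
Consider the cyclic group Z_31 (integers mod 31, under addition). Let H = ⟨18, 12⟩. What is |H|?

31

|⟨18⟩| = 31 and |⟨12⟩| = 31, so |H| is a multiple of lcm(31, 31) = 31 and divides |G| = 31.
Closing {18, 12} under the group operation gives all of G, so |H| = 31.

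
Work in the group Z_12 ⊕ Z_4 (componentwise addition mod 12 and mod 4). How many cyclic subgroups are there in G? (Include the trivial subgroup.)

Group the elements of G by the cyclic subgroup they generate; each cyclic subgroup of order d accounts for φ(d) elements.
Cyclic subgroups by order — order 1: 1; order 2: 3; order 3: 1; order 4: 6; order 6: 3; order 12: 6.
Total: 20.

20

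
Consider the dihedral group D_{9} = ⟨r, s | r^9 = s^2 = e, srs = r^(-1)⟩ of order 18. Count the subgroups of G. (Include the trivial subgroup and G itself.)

16

|G| = 18, so by Lagrange every subgroup order divides 18. Divisors: 1, 2, 3, 6, 9, 18.
Subgroups by order — order 1: 1; order 2: 9; order 3: 1; order 6: 3; order 9: 1; order 18: 1.
Total: 1 + 9 + 1 + 3 + 1 + 1 = 16.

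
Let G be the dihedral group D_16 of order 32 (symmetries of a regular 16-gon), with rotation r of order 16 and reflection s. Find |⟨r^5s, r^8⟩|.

|⟨r^5s⟩| = 2 and |⟨r^8⟩| = 2, so |H| is a multiple of lcm(2, 2) = 2 and divides |G| = 32.
Closing under the operation: H = {e, r^8, r^5s, r^13s}, so |H| = 4.

4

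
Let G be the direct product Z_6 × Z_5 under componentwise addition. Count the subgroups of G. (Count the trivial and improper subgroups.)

|G| = 30, so by Lagrange every subgroup order divides 30. Divisors: 1, 2, 3, 5, 6, 10, 15, 30.
Subgroups by order — order 1: 1; order 2: 1; order 3: 1; order 5: 1; order 6: 1; order 10: 1; order 15: 1; order 30: 1.
Total: 1 + 1 + 1 + 1 + 1 + 1 + 1 + 1 = 8.

8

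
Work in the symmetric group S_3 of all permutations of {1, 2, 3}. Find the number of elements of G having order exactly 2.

The elements of order 2 are: (2 3), (1 2), (1 3).
That's 3.

3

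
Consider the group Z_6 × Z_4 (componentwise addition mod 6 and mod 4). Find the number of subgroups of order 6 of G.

3

|G| = 24 and 6 | 24, so subgroups of order 6 are possible by Lagrange.
The subgroups of order 6 are: {(0,0), (0,2), (2,0), (2,2), (4,0), (4,2)}; {(0,0), (1,0), (2,0), (3,0), (4,0), (5,0)}; {(0,0), (1,2), (2,0), (3,2), (4,0), (5,2)}.
So G has 3 subgroups of order 6.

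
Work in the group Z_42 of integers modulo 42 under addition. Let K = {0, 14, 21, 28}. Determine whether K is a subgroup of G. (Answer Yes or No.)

|K| = 4 does not divide |G| = 42, so by Lagrange K is not a subgroup.

No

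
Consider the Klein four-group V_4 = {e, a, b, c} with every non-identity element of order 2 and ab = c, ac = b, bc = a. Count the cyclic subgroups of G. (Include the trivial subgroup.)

4

A cyclic subgroup of order d is generated by each of its φ(d) elements of order d, so the cyclic subgroups of order d number (#elements of order d)/φ(d).
Cyclic subgroups by order — order 1: 1; order 2: 3.
Total: 4.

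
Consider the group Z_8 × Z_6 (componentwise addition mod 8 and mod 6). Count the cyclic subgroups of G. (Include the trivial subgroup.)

Group the elements of G by the cyclic subgroup they generate; each cyclic subgroup of order d accounts for φ(d) elements.
Cyclic subgroups by order — order 1: 1; order 2: 3; order 3: 1; order 4: 2; order 6: 3; order 8: 2; order 12: 2; order 24: 2.
Total: 16.

16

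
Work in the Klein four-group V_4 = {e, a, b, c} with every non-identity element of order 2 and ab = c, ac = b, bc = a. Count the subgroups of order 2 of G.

3

|G| = 4 and 2 | 4, so subgroups of order 2 are possible by Lagrange.
The subgroups of order 2 are: {e, a}; {e, b}; {e, c}.
So G has 3 subgroups of order 2.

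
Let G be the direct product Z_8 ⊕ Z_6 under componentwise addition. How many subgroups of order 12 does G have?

3

|G| = 48 and 12 | 48, so subgroups of order 12 are possible by Lagrange.
The subgroups of order 12 are: {(0,0), (0,1), (0,2), (0,3), (0,4), (0,5), (4,0), (4,1), (4,2), (4,3), (4,4), (4,5)}; {(0,0), (0,2), (0,4), (2,0), (2,2), (2,4), (4,0), (4,2), (4,4), (6,0), (6,2), (6,4)}; {(0,0), (0,2), (0,4), (2,1), (2,3), (2,5), (4,0), (4,2), (4,4), (6,1), (6,3), (6,5)}.
So G has 3 subgroups of order 12.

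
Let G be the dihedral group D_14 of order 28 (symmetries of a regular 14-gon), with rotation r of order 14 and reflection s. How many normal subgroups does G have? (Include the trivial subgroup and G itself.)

G has 28 subgroups. Checking conjugation-invariance by order — order 1: 1/1 normal; order 2: 1/15 normal; order 4: 0/7 normal; order 7: 1/1 normal; order 14: 3/3 normal; order 28: 1/1 normal.
Total normal subgroups: 7.

7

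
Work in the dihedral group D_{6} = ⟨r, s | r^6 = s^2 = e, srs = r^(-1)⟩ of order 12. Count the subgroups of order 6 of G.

|G| = 12 and 6 | 12, so subgroups of order 6 are possible by Lagrange.
The subgroups of order 6 are: {e, r, r^2, r^3, r^4, r^5}; {e, r^2, r^4, s, r^2s, r^4s}; {e, r^2, r^4, rs, r^3s, r^5s}.
So G has 3 subgroups of order 6.

3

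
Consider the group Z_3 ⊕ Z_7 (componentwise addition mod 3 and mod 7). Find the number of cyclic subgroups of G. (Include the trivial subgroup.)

4

A cyclic subgroup of order d is generated by each of its φ(d) elements of order d, so the cyclic subgroups of order d number (#elements of order d)/φ(d).
Cyclic subgroups by order — order 1: 1; order 3: 1; order 7: 1; order 21: 1.
Total: 4.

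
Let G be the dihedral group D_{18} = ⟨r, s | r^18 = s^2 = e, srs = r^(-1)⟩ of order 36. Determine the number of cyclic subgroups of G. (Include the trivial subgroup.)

24

Group the elements of G by the cyclic subgroup they generate; each cyclic subgroup of order d accounts for φ(d) elements.
Cyclic subgroups by order — order 1: 1; order 2: 19; order 3: 1; order 6: 1; order 9: 1; order 18: 1.
Total: 24.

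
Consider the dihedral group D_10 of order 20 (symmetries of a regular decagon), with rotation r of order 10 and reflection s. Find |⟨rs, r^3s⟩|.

10

|⟨rs⟩| = 2 and |⟨r^3s⟩| = 2, so |H| is a multiple of lcm(2, 2) = 2 and divides |G| = 20.
Closing under the operation: H = {e, r^2, r^4, r^6, r^8, rs, r^3s, r^5s, r^7s, r^9s}, so |H| = 10.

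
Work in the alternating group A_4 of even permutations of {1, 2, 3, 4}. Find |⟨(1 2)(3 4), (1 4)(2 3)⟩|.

|⟨(1 2)(3 4)⟩| = 2 and |⟨(1 4)(2 3)⟩| = 2, so |H| is a multiple of lcm(2, 2) = 2 and divides |G| = 12.
Closing under the operation: H = {e, (1 2)(3 4), (1 3)(2 4), (1 4)(2 3)}, so |H| = 4.

4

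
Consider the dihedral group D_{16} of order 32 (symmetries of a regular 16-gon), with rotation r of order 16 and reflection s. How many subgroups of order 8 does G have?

5

|G| = 32 and 8 | 32, so subgroups of order 8 are possible by Lagrange.
The subgroups of order 8 are: {e, r^2, r^4, r^6, r^8, r^10, r^12, r^14}; {e, r^4, r^8, r^12, r^2s, r^6s, r^10s, r^14s}; {e, r^4, r^8, r^12, r^3s, r^7s, r^11s, r^15s}; {e, r^4, r^8, r^12, s, r^4s, r^8s, r^12s}; … (5 in all).
So G has 5 subgroups of order 8.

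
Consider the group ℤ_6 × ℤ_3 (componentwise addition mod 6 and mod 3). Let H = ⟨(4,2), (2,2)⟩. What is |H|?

|⟨(4,2)⟩| = 3 and |⟨(2,2)⟩| = 3, so |H| is a multiple of lcm(3, 3) = 3 and divides |G| = 18.
Closing under the operation: H = {(0,0), (0,1), (0,2), (2,0), (2,1), (2,2), (4,0), (4,1), (4,2)}, so |H| = 9.

9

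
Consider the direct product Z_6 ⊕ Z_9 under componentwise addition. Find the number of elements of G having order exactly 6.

8

An element (a,b) has order lcm(ord(a), ord(b)); count pairs with lcm equal to 6.
Enumerating gives 8 such elements.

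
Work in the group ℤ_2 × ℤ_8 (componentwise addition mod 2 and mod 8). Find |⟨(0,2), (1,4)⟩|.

|⟨(0,2)⟩| = 4 and |⟨(1,4)⟩| = 2, so |H| is a multiple of lcm(4, 2) = 4 and divides |G| = 16.
Closing under the operation: H = {(0,0), (0,2), (0,4), (0,6), (1,0), (1,2), (1,4), (1,6)}, so |H| = 8.

8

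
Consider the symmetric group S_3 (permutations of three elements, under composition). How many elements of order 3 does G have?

2

The elements of order 3 are: (1 2 3), (1 3 2).
That's 2.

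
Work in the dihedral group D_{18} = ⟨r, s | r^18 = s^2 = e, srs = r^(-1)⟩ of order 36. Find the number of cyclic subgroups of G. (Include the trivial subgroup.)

24

Group the elements of G by the cyclic subgroup they generate; each cyclic subgroup of order d accounts for φ(d) elements.
Cyclic subgroups by order — order 1: 1; order 2: 19; order 3: 1; order 6: 1; order 9: 1; order 18: 1.
Total: 24.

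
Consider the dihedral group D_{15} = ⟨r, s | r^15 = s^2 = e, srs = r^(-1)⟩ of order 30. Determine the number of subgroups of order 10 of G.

|G| = 30 and 10 | 30, so subgroups of order 10 are possible by Lagrange.
The subgroups of order 10 are: {e, r^3, r^6, r^9, r^12, rs, r^4s, r^7s, r^10s, r^13s}; {e, r^3, r^6, r^9, r^12, r^2s, r^5s, r^8s, r^11s, r^14s}; {e, r^3, r^6, r^9, r^12, s, r^3s, r^6s, r^9s, r^12s}.
So G has 3 subgroups of order 10.

3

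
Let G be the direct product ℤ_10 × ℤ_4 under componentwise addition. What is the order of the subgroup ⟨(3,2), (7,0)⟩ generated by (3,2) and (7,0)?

|⟨(3,2)⟩| = 10 and |⟨(7,0)⟩| = 10, so |H| is a multiple of lcm(10, 10) = 10 and divides |G| = 40.
Closing under the operation: H = {(0,0), (0,2), (1,0), (1,2), (2,0), (2,2), (3,0), (3,2), (4,0), (4,2), (5,0), (5,2), (6,0), (6,2), (7,0), (7,2), (8,0), (8,2), (9,0), (9,2)}, so |H| = 20.

20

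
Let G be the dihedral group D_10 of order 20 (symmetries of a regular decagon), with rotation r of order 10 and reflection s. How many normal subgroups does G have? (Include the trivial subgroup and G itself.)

G has 22 subgroups. Checking conjugation-invariance by order — order 1: 1/1 normal; order 2: 1/11 normal; order 4: 0/5 normal; order 5: 1/1 normal; order 10: 3/3 normal; order 20: 1/1 normal.
Total normal subgroups: 7.

7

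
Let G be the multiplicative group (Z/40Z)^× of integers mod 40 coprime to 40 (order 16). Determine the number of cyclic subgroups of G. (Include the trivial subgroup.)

Each element a generates a cyclic subgroup ⟨a⟩; distinct elements may generate the same one (a cyclic group of order d has φ(d) generators).
Cyclic subgroups by order — order 1: 1; order 2: 7; order 4: 4.
Total: 12.

12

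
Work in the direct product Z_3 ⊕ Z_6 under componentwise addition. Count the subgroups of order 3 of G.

|G| = 18 and 3 | 18, so subgroups of order 3 are possible by Lagrange.
The subgroups of order 3 are: {(0,0), (0,2), (0,4)}; {(0,0), (1,0), (2,0)}; {(0,0), (1,2), (2,4)}; {(0,0), (1,4), (2,2)}.
So G has 4 subgroups of order 3.

4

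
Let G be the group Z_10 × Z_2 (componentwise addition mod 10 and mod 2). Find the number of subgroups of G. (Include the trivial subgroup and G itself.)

|G| = 20, so by Lagrange every subgroup order divides 20. Divisors: 1, 2, 4, 5, 10, 20.
Subgroups by order — order 1: 1; order 2: 3; order 4: 1; order 5: 1; order 10: 3; order 20: 1.
Total: 1 + 3 + 1 + 1 + 3 + 1 = 10.

10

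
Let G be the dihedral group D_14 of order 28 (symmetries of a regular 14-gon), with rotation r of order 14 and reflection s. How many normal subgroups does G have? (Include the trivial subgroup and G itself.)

G has 28 subgroups. Checking conjugation-invariance by order — order 1: 1/1 normal; order 2: 1/15 normal; order 4: 0/7 normal; order 7: 1/1 normal; order 14: 3/3 normal; order 28: 1/1 normal.
Total normal subgroups: 7.

7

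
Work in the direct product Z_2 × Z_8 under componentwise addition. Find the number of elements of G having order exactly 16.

0

An element (a,b) has order lcm(ord(a), ord(b)); count pairs with lcm equal to 16.
Enumerating gives 0 such elements.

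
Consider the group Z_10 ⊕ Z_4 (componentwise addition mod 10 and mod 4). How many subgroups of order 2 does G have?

3

|G| = 40 and 2 | 40, so subgroups of order 2 are possible by Lagrange.
The subgroups of order 2 are: {(0,0), (0,2)}; {(0,0), (5,0)}; {(0,0), (5,2)}.
So G has 3 subgroups of order 2.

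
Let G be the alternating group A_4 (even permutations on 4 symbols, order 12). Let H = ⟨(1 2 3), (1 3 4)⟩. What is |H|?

12

|⟨(1 2 3)⟩| = 3 and |⟨(1 3 4)⟩| = 3, so |H| is a multiple of lcm(3, 3) = 3 and divides |G| = 12.
Closing {(1 2 3), (1 3 4)} under the group operation gives all of G, so |H| = 12.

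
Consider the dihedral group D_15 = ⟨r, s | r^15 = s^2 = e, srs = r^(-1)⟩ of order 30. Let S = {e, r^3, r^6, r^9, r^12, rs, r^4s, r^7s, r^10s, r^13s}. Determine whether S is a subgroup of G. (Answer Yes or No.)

|S| = 10 divides |G| = 30, consistent with Lagrange.
S contains the identity, every element's inverse is in S, and S is closed under ·: it is a subgroup.

Yes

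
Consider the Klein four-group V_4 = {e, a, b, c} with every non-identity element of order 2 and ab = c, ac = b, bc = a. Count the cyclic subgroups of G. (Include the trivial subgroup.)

Each element a generates a cyclic subgroup ⟨a⟩; distinct elements may generate the same one (a cyclic group of order d has φ(d) generators).
Cyclic subgroups by order — order 1: 1; order 2: 3.
Total: 4.

4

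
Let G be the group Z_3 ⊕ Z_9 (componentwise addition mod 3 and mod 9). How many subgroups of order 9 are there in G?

|G| = 27 and 9 | 27, so subgroups of order 9 are possible by Lagrange.
The subgroups of order 9 are: {(0,0), (0,1), (0,2), (0,3), (0,4), (0,5), (0,6), (0,7), (0,8)}; {(0,0), (0,3), (0,6), (1,0), (1,3), (1,6), (2,0), (2,3), (2,6)}; {(0,0), (0,3), (0,6), (1,1), (1,4), (1,7), (2,2), (2,5), (2,8)}; {(0,0), (0,3), (0,6), (1,2), (1,5), (1,8), (2,1), (2,4), (2,7)}.
So G has 4 subgroups of order 9.

4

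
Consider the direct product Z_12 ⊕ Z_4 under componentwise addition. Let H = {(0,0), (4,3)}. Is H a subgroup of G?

(4,3) ∈ H but its inverse (8,1) ∉ H, so H is not a subgroup.

No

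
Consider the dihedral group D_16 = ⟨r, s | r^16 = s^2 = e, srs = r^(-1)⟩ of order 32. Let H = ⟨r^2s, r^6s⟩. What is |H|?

8

|⟨r^2s⟩| = 2 and |⟨r^6s⟩| = 2, so |H| is a multiple of lcm(2, 2) = 2 and divides |G| = 32.
Closing under the operation: H = {e, r^4, r^8, r^12, r^2s, r^6s, r^10s, r^14s}, so |H| = 8.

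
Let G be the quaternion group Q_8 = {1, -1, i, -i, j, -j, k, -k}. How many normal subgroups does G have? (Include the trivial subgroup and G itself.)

G has 6 subgroups. Checking conjugation-invariance by order — order 1: 1/1 normal; order 2: 1/1 normal; order 4: 3/3 normal; order 8: 1/1 normal.
Total normal subgroups: 6.

6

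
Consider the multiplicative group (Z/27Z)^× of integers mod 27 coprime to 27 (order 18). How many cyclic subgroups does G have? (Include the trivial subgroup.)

6

Group the elements of G by the cyclic subgroup they generate; each cyclic subgroup of order d accounts for φ(d) elements.
Cyclic subgroups by order — order 1: 1; order 2: 1; order 3: 1; order 6: 1; order 9: 1; order 18: 1.
Total: 6.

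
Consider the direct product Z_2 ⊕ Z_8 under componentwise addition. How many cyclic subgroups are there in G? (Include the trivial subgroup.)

A cyclic subgroup of order d is generated by each of its φ(d) elements of order d, so the cyclic subgroups of order d number (#elements of order d)/φ(d).
Cyclic subgroups by order — order 1: 1; order 2: 3; order 4: 2; order 8: 2.
Total: 8.

8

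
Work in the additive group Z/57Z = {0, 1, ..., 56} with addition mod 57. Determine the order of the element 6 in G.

19

In Z/57Z, the order of an element a is n/gcd(a, n).
gcd(6, 57) = 3, so |⟨6⟩| = 57/3 = 19.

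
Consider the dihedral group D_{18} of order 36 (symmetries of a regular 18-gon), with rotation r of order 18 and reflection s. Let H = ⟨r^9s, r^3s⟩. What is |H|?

|⟨r^9s⟩| = 2 and |⟨r^3s⟩| = 2, so |H| is a multiple of lcm(2, 2) = 2 and divides |G| = 36.
Closing under the operation: H = {e, r^6, r^12, r^3s, r^9s, r^15s}, so |H| = 6.

6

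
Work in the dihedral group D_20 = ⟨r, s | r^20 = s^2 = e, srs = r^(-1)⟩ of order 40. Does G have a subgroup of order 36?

36 does not divide |G| = 40, so by Lagrange no subgroup of order 36 exists.

No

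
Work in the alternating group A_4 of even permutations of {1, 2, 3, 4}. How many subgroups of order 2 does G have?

|G| = 12 and 2 | 12, so subgroups of order 2 are possible by Lagrange.
The subgroups of order 2 are: {e, (1 2)(3 4)}; {e, (1 3)(2 4)}; {e, (1 4)(2 3)}.
So G has 3 subgroups of order 2.

3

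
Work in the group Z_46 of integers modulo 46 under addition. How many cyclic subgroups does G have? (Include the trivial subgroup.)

4

A cyclic subgroup of order d is generated by each of its φ(d) elements of order d, so the cyclic subgroups of order d number (#elements of order d)/φ(d).
Cyclic subgroups by order — order 1: 1; order 2: 1; order 23: 1; order 46: 1.
Total: 4.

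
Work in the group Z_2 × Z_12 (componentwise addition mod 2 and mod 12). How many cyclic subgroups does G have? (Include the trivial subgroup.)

Each element a generates a cyclic subgroup ⟨a⟩; distinct elements may generate the same one (a cyclic group of order d has φ(d) generators).
Cyclic subgroups by order — order 1: 1; order 2: 3; order 3: 1; order 4: 2; order 6: 3; order 12: 2.
Total: 12.

12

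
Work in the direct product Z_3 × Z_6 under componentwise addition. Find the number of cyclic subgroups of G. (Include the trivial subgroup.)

10

Group the elements of G by the cyclic subgroup they generate; each cyclic subgroup of order d accounts for φ(d) elements.
Cyclic subgroups by order — order 1: 1; order 2: 1; order 3: 4; order 6: 4.
Total: 10.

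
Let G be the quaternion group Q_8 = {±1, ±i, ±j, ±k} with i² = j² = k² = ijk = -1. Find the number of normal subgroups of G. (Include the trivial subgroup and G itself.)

6

G has 6 subgroups. Checking conjugation-invariance by order — order 1: 1/1 normal; order 2: 1/1 normal; order 4: 3/3 normal; order 8: 1/1 normal.
Total normal subgroups: 6.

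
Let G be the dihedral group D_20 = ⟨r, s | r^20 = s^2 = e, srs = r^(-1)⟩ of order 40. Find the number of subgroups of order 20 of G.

3

|G| = 40 and 20 | 40, so subgroups of order 20 are possible by Lagrange.
The subgroups of order 20 are: {e, r, r^2, r^3, r^4, r^5, r^6, r^7, r^8, r^9, r^10, r^11, r^12, r^13, r^14, r^15, r^16, r^17, r^18, r^19}; {e, r^2, r^4, r^6, r^8, r^10, r^12, r^14, r^16, r^18, s, r^2s, r^4s, r^6s, r^8s, r^10s, r^12s, r^14s, r^16s, r^18s}; {e, r^2, r^4, r^6, r^8, r^10, r^12, r^14, r^16, r^18, rs, r^3s, r^5s, r^7s, r^9s, r^11s, r^13s, r^15s, r^17s, r^19s}.
So G has 3 subgroups of order 20.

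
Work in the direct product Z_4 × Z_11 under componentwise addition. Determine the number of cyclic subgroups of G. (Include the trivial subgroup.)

Group the elements of G by the cyclic subgroup they generate; each cyclic subgroup of order d accounts for φ(d) elements.
Cyclic subgroups by order — order 1: 1; order 2: 1; order 4: 1; order 11: 1; order 22: 1; order 44: 1.
Total: 6.

6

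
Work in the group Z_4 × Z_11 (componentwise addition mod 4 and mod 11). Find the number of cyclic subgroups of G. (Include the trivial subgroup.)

6

Each element a generates a cyclic subgroup ⟨a⟩; distinct elements may generate the same one (a cyclic group of order d has φ(d) generators).
Cyclic subgroups by order — order 1: 1; order 2: 1; order 4: 1; order 11: 1; order 22: 1; order 44: 1.
Total: 6.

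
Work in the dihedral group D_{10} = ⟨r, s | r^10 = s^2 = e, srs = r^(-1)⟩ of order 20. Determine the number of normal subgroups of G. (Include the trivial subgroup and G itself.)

G has 22 subgroups. Checking conjugation-invariance by order — order 1: 1/1 normal; order 2: 1/11 normal; order 4: 0/5 normal; order 5: 1/1 normal; order 10: 3/3 normal; order 20: 1/1 normal.
Total normal subgroups: 7.

7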